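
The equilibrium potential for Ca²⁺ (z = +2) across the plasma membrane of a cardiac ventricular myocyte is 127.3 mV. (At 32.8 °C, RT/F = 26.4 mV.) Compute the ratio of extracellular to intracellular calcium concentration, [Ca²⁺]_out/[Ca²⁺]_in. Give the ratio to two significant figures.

15000

ln([out]/[in]) = E·z/(26.4) = 127.3 × 2 / 26.4 = 9.6439
[out]/[in] = e^(9.6439) = 1.543e+04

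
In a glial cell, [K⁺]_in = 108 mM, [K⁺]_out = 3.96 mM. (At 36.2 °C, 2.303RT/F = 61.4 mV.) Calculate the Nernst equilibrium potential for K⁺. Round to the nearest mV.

-88 mV

E = (61.4/z) · log₁₀([K⁺]_out/[K⁺]_in) with z = +1.
= (61.4/1) · log₁₀(3.96/108) = 61.40 · log₁₀(0.03667)
= 61.40 · (-1.4357) = -88.15 mV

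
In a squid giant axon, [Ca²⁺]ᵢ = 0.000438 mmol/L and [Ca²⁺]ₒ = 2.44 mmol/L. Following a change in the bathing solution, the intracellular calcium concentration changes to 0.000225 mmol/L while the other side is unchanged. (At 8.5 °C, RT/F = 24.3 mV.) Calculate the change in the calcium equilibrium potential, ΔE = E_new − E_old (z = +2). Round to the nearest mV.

8 mV

E_old = (24.3/2)·ln(2.44/0.000438) = 104.80 mV
E_new = (24.3/2)·ln(2.44/0.000225) = 112.89 mV
ΔE = 112.89 − (104.80) = 8.09 mV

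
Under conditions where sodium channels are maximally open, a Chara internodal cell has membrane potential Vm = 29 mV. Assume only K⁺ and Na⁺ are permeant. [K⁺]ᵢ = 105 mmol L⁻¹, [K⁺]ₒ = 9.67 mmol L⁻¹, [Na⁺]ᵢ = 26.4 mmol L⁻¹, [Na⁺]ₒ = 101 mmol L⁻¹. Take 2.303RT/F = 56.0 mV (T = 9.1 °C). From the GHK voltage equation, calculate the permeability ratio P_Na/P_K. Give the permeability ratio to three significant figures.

24.0

Let α = P_Na/P_K. GHK: Vm = 56.0·log₁₀[(Kₒ + α·Naₒ)/(Kᵢ + α·Naᵢ)].
10^(Vm/56.0) = 10^(29.0/56.0) = 3.295
So 3.295·(Kᵢ + α·Naᵢ) = Kₒ + α·Naₒ → α = (3.295·105.0 − 9.67) / (101.0 − 3.295·26.4)
α = (346 − 9.67) / (101.0 − 86.99) = 336.3/14.01 = 24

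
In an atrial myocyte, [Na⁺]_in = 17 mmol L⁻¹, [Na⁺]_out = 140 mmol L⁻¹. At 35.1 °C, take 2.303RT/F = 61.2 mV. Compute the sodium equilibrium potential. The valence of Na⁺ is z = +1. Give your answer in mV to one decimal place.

56.0 mV

E = (61.2/z) · log₁₀([Na⁺]_out/[Na⁺]_in) with z = +1.
= (61.2/1) · log₁₀(140/17) = 61.20 · log₁₀(8.235)
= 61.20 · (0.9157) = 56.04 mV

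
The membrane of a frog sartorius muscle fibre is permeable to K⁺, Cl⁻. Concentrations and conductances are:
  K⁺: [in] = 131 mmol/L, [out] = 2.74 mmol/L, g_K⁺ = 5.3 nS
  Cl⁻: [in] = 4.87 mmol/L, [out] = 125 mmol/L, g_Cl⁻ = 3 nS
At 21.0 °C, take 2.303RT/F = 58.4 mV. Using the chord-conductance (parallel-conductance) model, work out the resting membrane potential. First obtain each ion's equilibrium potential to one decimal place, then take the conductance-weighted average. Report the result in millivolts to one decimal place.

-92.4 mV

E_K⁺ = (58.4/1)·log₁₀(2.74/131) = -98.1 mV
E_Cl⁻ = (58.4/-1)·log₁₀(125/4.87) = -82.3 mV
Vm = (Σ gᵢEᵢ)/(Σ gᵢ) = (5.3·-98.1 + 3·-82.3) / (5.3 + 3)
= -766.83 / 8.3 = -92.39 mV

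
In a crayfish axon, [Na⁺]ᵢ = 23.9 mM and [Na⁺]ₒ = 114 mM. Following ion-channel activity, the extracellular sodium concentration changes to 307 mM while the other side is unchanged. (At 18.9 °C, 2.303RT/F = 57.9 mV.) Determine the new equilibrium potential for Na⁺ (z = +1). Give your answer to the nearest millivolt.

After the shift: [Na⁺]_out = 307, [Na⁺]_in = 23.9 mM.
E_new = (57.9/1)·log₁₀(307/23.9) = 57.90 · (1.1087) = 64.20 mV

64 mV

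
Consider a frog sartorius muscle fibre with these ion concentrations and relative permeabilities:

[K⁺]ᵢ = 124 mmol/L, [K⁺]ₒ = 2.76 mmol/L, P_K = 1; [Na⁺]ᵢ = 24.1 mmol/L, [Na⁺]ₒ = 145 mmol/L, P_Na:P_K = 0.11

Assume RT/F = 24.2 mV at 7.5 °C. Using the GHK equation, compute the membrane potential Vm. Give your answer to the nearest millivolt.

-46 mV

Vm = 24.2 · ln[(Σ P·[cation]ₒ + Σ P·[anion]ᵢ) / (Σ P·[cation]ᵢ + Σ P·[anion]ₒ)]
Numerator = 1×2.76 + 0.11×145 = 18.71
Denominator = 1×124 + 0.11×24.1 = 126.7
Vm = 24.2 · ln(0.14773) = 24.2 × (-1.9124) = -46.28 mV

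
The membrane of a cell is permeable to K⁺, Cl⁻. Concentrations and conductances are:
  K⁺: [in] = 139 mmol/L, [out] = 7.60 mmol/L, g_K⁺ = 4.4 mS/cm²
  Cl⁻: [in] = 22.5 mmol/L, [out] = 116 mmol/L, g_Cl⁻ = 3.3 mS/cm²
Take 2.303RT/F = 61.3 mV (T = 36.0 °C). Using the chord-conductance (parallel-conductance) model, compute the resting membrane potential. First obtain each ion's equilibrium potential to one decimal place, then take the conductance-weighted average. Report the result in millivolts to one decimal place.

-63.0 mV

E_K⁺ = (61.3/1)·log₁₀(7.60/139) = -77.4 mV
E_Cl⁻ = (61.3/-1)·log₁₀(116/22.5) = -43.7 mV
Vm = (Σ gᵢEᵢ)/(Σ gᵢ) = (4.4·-77.4 + 3.3·-43.7) / (4.4 + 3.3)
= -484.77 / 7.7 = -62.96 mV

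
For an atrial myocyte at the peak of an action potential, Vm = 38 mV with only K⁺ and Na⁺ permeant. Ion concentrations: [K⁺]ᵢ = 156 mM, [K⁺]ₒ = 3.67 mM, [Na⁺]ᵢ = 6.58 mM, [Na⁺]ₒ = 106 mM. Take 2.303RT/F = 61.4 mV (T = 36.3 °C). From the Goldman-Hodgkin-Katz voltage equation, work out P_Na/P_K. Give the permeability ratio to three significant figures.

Let α = P_Na/P_K. GHK: Vm = 61.4·log₁₀[(Kₒ + α·Naₒ)/(Kᵢ + α·Naᵢ)].
10^(Vm/61.4) = 10^(38.0/61.4) = 4.1581
So 4.1581·(Kᵢ + α·Naᵢ) = Kₒ + α·Naₒ → α = (4.1581·156.0 − 3.67) / (106.0 − 4.1581·6.58)
α = (648.7 − 3.67) / (106.0 − 27.36) = 645/78.64 = 8.202

8.20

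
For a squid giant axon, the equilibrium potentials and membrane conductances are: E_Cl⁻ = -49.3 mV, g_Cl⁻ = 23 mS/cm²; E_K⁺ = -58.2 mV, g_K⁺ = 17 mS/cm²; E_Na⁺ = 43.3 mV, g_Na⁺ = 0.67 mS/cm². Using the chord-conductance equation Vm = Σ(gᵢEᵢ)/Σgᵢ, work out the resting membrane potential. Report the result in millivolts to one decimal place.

Σ gᵢEᵢ = 23·(-49.3) + 17·(-58.2) + 0.67·(43.3) = -2094.29
Σ gᵢ = 23 + 17 + 0.67 = 40.67
Vm = -2094.29 / 40.67 = -51.49 mV

-51.5 mV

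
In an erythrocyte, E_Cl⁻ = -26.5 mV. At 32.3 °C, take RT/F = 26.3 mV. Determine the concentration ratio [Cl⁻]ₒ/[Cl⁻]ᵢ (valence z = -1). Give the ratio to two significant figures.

2.7

ln([out]/[in]) = E·z/(26.3) = -26.5 × -1 / 26.3 = 1.0076
[out]/[in] = e^(1.0076) = 2.739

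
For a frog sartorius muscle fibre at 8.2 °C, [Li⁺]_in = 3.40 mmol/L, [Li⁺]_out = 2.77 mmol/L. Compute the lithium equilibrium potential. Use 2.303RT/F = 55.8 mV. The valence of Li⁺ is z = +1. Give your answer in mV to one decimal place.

E = (55.8/z) · log₁₀([Li⁺]_out/[Li⁺]_in) with z = +1.
= (55.8/1) · log₁₀(2.77/3.40) = 55.80 · log₁₀(0.8147)
= 55.80 · (-0.0890) = -4.97 mV

-5.0 mV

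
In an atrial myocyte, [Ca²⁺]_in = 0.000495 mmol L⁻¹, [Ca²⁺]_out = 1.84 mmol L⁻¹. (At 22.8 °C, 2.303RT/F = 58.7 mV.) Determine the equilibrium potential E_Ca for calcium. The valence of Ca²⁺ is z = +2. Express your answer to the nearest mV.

105 mV

E = (58.7/z) · log₁₀([Ca²⁺]_out/[Ca²⁺]_in) with z = +2.
= (58.7/2) · log₁₀(1.84/0.000495) = 29.35 · log₁₀(3717)
= 29.35 · (3.5702) = 104.79 mV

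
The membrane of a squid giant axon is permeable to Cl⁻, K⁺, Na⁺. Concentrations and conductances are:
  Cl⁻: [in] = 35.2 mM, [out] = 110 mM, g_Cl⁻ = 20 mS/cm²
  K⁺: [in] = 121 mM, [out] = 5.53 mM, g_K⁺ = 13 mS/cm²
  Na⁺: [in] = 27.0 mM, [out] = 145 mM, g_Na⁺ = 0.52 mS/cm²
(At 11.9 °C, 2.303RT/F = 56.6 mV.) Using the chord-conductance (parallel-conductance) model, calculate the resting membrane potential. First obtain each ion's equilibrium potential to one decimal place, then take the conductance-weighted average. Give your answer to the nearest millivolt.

-45 mV

E_Cl⁻ = (56.6/-1)·log₁₀(110/35.2) = -28.0 mV
E_K⁺ = (56.6/1)·log₁₀(5.53/121) = -75.8 mV
E_Na⁺ = (56.6/1)·log₁₀(145/27.0) = 41.3 mV
Vm = (Σ gᵢEᵢ)/(Σ gᵢ) = (20·-28.0 + 13·-75.8 + 0.52·41.3) / (20 + 13 + 0.52)
= -1523.92 / 33.52 = -45.46 mV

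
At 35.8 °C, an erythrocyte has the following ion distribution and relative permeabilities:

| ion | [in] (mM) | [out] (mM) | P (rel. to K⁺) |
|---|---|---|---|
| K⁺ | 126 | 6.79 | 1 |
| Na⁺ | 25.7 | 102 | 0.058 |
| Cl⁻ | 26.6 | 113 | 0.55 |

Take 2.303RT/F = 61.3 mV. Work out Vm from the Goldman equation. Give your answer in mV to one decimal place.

Vm = 61.3 · log₁₀[(Σ P·[cation]ₒ + Σ P·[anion]ᵢ) / (Σ P·[cation]ᵢ + Σ P·[anion]ₒ)]
Numerator = 1×6.79 + 0.058×102 + 0.55×26.6 = 27.34
Denominator = 1×126 + 0.058×25.7 + 0.55×113 = 189.6
Vm = 61.3 · log₁₀(0.14415) = 61.3 × (-0.8412) = -51.57 mV

-51.6 mV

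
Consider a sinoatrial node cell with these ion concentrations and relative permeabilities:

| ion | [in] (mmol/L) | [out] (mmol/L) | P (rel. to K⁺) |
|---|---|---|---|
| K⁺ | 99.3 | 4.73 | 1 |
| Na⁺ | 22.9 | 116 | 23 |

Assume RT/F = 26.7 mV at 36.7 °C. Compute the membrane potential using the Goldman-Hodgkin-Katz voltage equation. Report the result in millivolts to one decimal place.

38.8 mV

Vm = 26.7 · ln[(Σ P·[cation]ₒ + Σ P·[anion]ᵢ) / (Σ P·[cation]ᵢ + Σ P·[anion]ₒ)]
Numerator = 1×4.73 + 23×116 = 2673
Denominator = 1×99.3 + 23×22.9 = 626
Vm = 26.7 · ln(4.2695) = 26.7 × (1.4515) = 38.76 mV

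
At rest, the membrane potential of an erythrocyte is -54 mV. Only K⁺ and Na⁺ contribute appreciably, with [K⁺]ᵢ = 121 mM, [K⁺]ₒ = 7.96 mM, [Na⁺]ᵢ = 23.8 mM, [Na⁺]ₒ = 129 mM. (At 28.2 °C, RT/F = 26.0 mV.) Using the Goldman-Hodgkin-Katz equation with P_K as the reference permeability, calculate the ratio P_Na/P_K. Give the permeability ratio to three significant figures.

Let α = P_Na/P_K. GHK: Vm = 26.0·ln[(Kₒ + α·Naₒ)/(Kᵢ + α·Naᵢ)].
e^(Vm/26.0) = e^(-54.0/26.0) = 0.12532
So 0.12532·(Kᵢ + α·Naᵢ) = Kₒ + α·Naₒ → α = (0.12532·121.0 − 7.96) / (129.0 − 0.12532·23.8)
α = (15.16 − 7.96) / (129.0 − 2.983) = 7.203/126 = 0.05716

0.0572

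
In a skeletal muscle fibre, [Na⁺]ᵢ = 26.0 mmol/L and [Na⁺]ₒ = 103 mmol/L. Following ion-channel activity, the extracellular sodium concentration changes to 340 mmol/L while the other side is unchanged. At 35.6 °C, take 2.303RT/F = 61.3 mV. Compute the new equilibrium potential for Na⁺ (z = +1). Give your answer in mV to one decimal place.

After the shift: [Na⁺]_out = 340, [Na⁺]_in = 26.0 mmol/L.
E_new = (61.3/1)·log₁₀(340/26.0) = 61.30 · (1.1165) = 68.44 mV

68.4 mV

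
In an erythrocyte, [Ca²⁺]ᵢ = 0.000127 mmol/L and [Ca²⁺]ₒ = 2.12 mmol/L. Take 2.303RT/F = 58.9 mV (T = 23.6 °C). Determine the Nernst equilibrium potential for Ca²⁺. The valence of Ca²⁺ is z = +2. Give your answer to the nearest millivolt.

124 mV

E = (58.9/z) · log₁₀([Ca²⁺]_out/[Ca²⁺]_in) with z = +2.
= (58.9/2) · log₁₀(2.12/0.000127) = 29.45 · log₁₀(1.669e+04)
= 29.45 · (4.2225) = 124.35 mV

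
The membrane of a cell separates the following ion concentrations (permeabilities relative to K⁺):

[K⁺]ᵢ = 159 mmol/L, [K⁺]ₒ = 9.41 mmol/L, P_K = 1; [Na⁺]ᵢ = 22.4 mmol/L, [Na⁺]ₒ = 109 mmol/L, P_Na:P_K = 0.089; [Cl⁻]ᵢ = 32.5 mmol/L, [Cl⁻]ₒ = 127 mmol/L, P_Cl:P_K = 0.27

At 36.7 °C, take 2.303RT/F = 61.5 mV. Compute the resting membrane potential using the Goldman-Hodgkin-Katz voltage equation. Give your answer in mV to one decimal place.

Vm = 61.5 · log₁₀[(Σ P·[cation]ₒ + Σ P·[anion]ᵢ) / (Σ P·[cation]ᵢ + Σ P·[anion]ₒ)]
Numerator = 1×9.41 + 0.089×109 + 0.27×32.5 = 27.89
Denominator = 1×159 + 0.089×22.4 + 0.27×127 = 195.3
Vm = 61.5 · log₁₀(0.1428) = 61.5 × (-0.8453) = -51.98 mV

-52.0 mV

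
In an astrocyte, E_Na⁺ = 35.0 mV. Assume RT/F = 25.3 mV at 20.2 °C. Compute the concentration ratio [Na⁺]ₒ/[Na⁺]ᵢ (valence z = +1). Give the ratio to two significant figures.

4.0

ln([out]/[in]) = E·z/(25.3) = 35.0 × 1 / 25.3 = 1.3834
[out]/[in] = e^(1.3834) = 3.988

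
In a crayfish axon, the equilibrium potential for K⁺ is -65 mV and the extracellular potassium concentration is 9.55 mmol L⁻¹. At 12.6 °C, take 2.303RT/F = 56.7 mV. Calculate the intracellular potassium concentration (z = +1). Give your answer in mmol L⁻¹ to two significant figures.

Nernst: E = (56.7/1) · log₁₀([out]/[in]), so log₁₀([out]/[in]) = -65.0 × 1 / 56.7 = -1.1464.
[out]/[in] = 10^(-1.1464) = 0.07139.
[in] = 9.55 / 0.07139 = 133.8 mmol L⁻¹.

130 mmol L⁻¹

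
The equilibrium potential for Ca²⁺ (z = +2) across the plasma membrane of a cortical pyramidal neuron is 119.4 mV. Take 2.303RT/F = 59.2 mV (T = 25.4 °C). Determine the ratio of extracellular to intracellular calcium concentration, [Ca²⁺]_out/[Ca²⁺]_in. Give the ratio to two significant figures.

log₁₀([out]/[in]) = E·z/(59.2) = 119.4 × 2 / 59.2 = 4.0338
[out]/[in] = 10^(4.0338) = 1.081e+04

11000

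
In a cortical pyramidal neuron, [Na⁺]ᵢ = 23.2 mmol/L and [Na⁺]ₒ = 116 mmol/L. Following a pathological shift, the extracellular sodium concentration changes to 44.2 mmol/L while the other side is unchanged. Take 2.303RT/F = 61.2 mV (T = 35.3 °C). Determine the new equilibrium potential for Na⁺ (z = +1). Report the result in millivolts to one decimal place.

17.1 mV

After the shift: [Na⁺]_out = 44.2, [Na⁺]_in = 23.2 mmol/L.
E_new = (61.2/1)·log₁₀(44.2/23.2) = 61.20 · (0.2799) = 17.13 mV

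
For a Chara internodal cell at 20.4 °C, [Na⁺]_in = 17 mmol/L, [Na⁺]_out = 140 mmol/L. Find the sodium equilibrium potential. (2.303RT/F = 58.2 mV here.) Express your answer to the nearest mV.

E = (58.2/z) · log₁₀([Na⁺]_out/[Na⁺]_in) with z = +1.
= (58.2/1) · log₁₀(140/17) = 58.20 · log₁₀(8.235)
= 58.20 · (0.9157) = 53.29 mV

53 mV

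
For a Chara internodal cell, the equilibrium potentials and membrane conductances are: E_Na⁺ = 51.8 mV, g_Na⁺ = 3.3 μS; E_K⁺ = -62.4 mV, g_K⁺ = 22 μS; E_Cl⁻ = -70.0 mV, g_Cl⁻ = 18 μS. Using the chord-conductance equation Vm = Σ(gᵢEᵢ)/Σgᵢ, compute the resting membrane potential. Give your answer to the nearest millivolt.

Σ gᵢEᵢ = 3.3·(51.8) + 22·(-62.4) + 18·(-70.0) = -2461.86
Σ gᵢ = 3.3 + 22 + 18 = 43.3
Vm = -2461.86 / 43.3 = -56.86 mV

-57 mV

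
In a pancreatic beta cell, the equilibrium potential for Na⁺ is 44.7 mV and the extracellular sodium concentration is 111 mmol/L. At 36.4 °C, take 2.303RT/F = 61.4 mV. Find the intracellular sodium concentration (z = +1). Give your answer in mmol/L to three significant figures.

Nernst: E = (61.4/1) · log₁₀([out]/[in]), so log₁₀([out]/[in]) = 44.7 × 1 / 61.4 = 0.7280.
[out]/[in] = 10^(0.7280) = 5.346.
[in] = 111 / 5.346 = 20.76 mmol/L.

20.8 mmol/L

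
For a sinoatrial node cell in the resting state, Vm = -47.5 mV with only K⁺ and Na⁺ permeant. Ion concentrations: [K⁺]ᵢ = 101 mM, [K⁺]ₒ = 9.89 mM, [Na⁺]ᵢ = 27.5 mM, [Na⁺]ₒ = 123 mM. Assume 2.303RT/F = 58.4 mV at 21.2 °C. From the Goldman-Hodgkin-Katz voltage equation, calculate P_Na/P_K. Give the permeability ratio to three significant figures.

Let α = P_Na/P_K. GHK: Vm = 58.4·log₁₀[(Kₒ + α·Naₒ)/(Kᵢ + α·Naᵢ)].
10^(Vm/58.4) = 10^(-47.5/58.4) = 0.15369
So 0.15369·(Kᵢ + α·Naᵢ) = Kₒ + α·Naₒ → α = (0.15369·101.0 − 9.89) / (123.0 − 0.15369·27.5)
α = (15.52 − 9.89) / (123.0 − 4.226) = 5.633/118.8 = 0.04742

0.0474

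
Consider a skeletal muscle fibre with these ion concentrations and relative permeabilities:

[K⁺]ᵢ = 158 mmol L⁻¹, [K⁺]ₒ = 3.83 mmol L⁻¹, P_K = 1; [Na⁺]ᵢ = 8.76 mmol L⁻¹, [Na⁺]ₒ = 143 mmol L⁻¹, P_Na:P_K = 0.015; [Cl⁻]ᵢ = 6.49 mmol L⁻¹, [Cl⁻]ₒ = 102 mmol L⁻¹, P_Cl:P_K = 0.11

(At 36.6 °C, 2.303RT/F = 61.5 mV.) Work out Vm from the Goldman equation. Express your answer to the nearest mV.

Vm = 61.5 · log₁₀[(Σ P·[cation]ₒ + Σ P·[anion]ᵢ) / (Σ P·[cation]ᵢ + Σ P·[anion]ₒ)]
Numerator = 1×3.83 + 0.015×143 + 0.11×6.49 = 6.689
Denominator = 1×158 + 0.015×8.76 + 0.11×102 = 169.4
Vm = 61.5 · log₁₀(0.039497) = 61.5 × (-1.4034) = -86.31 mV

-86 mV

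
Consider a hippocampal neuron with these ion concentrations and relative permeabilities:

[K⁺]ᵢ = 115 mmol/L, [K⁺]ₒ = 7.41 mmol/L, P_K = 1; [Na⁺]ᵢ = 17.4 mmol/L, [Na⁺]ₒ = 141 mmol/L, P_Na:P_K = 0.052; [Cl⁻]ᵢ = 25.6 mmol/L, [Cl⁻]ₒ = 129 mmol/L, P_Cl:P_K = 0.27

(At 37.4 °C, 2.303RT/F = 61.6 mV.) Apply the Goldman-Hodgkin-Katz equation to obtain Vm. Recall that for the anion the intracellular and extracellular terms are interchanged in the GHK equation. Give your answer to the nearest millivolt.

-52 mV

Vm = 61.6 · log₁₀[(Σ P·[cation]ₒ + Σ P·[anion]ᵢ) / (Σ P·[cation]ᵢ + Σ P·[anion]ₒ)]
Numerator = 1×7.41 + 0.052×141 + 0.27×25.6 = 21.65
Denominator = 1×115 + 0.052×17.4 + 0.27×129 = 150.7
Vm = 61.6 · log₁₀(0.14366) = 61.6 × (-0.8427) = -51.91 mV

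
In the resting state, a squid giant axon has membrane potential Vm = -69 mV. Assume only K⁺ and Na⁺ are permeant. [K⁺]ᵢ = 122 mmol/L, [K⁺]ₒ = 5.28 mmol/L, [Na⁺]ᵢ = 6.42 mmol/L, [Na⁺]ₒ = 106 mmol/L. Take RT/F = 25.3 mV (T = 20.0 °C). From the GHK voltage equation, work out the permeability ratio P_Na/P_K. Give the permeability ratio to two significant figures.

0.026

Let α = P_Na/P_K. GHK: Vm = 25.3·ln[(Kₒ + α·Naₒ)/(Kᵢ + α·Naᵢ)].
e^(Vm/25.3) = e^(-69.0/25.3) = 0.065397
So 0.065397·(Kᵢ + α·Naᵢ) = Kₒ + α·Naₒ → α = (0.065397·122.0 − 5.28) / (106.0 − 0.065397·6.42)
α = (7.978 − 5.28) / (106.0 − 0.4199) = 2.698/105.6 = 0.02556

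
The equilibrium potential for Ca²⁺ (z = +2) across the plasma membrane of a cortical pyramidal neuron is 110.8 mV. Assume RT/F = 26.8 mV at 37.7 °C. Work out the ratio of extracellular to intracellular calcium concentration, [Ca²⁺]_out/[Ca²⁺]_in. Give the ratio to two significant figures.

3900

ln([out]/[in]) = E·z/(26.8) = 110.8 × 2 / 26.8 = 8.2687
[out]/[in] = e^(8.2687) = 3900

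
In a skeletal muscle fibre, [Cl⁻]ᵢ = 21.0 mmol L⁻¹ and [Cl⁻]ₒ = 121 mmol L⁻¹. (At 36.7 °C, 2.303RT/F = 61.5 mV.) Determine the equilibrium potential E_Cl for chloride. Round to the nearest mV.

-47 mV

E = (61.5/z) · log₁₀([Cl⁻]_out/[Cl⁻]_in) with z = -1.
For an anion, dividing by z = -1 reverses the sign.
= (61.5/-1) · log₁₀(121/21.0) = -61.50 · log₁₀(5.762)
= -61.50 · (0.7606) = -46.77 mV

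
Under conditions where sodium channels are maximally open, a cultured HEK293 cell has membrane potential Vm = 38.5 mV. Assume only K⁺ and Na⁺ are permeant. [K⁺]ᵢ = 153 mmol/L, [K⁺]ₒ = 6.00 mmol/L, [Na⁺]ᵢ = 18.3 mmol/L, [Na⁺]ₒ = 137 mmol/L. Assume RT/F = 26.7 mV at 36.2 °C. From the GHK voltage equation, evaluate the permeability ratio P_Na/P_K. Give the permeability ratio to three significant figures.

Let α = P_Na/P_K. GHK: Vm = 26.7·ln[(Kₒ + α·Naₒ)/(Kᵢ + α·Naᵢ)].
e^(Vm/26.7) = e^(38.5/26.7) = 4.2289
So 4.2289·(Kᵢ + α·Naᵢ) = Kₒ + α·Naₒ → α = (4.2289·153.0 − 6.0) / (137.0 − 4.2289·18.3)
α = (647 − 6.0) / (137.0 − 77.39) = 641/59.61 = 10.75

10.8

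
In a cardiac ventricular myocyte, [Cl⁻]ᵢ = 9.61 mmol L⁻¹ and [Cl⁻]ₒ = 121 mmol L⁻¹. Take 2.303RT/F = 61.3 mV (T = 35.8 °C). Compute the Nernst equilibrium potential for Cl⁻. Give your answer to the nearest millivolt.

-67 mV

E = (61.3/z) · log₁₀([Cl⁻]_out/[Cl⁻]_in) with z = -1.
For an anion, dividing by z = -1 reverses the sign.
= (61.3/-1) · log₁₀(121/9.61) = -61.30 · log₁₀(12.59)
= -61.30 · (1.1001) = -67.43 mV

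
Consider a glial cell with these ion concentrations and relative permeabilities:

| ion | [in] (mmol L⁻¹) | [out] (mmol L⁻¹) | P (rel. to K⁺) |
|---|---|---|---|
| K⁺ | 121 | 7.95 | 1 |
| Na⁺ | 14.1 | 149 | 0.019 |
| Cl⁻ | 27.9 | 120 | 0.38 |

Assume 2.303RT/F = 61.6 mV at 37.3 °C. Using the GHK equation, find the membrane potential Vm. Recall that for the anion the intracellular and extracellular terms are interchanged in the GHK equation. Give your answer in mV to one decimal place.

-55.0 mV

Vm = 61.6 · log₁₀[(Σ P·[cation]ₒ + Σ P·[anion]ᵢ) / (Σ P·[cation]ᵢ + Σ P·[anion]ₒ)]
Numerator = 1×7.95 + 0.019×149 + 0.38×27.9 = 21.38
Denominator = 1×121 + 0.019×14.1 + 0.38×120 = 166.9
Vm = 61.6 · log₁₀(0.12814) = 61.6 × (-0.8923) = -54.97 mV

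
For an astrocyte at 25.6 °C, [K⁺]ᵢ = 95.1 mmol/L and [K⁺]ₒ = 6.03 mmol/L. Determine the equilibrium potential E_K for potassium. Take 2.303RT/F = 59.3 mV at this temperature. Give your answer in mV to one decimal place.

-71.0 mV

E = (59.3/z) · log₁₀([K⁺]_out/[K⁺]_in) with z = +1.
= (59.3/1) · log₁₀(6.03/95.1) = 59.30 · log₁₀(0.06341)
= 59.30 · (-1.1979) = -71.03 mV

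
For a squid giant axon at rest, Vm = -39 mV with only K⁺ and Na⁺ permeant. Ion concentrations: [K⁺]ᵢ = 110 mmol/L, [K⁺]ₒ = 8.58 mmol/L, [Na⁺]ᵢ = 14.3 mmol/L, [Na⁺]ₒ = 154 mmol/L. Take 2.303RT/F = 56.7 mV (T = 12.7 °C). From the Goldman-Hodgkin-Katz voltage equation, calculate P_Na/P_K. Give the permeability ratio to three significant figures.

0.0926

Let α = P_Na/P_K. GHK: Vm = 56.7·log₁₀[(Kₒ + α·Naₒ)/(Kᵢ + α·Naᵢ)].
10^(Vm/56.7) = 10^(-39.0/56.7) = 0.2052
So 0.2052·(Kᵢ + α·Naᵢ) = Kₒ + α·Naₒ → α = (0.2052·110.0 − 8.58) / (154.0 − 0.2052·14.3)
α = (22.57 − 8.58) / (154.0 − 2.934) = 13.99/151.1 = 0.09262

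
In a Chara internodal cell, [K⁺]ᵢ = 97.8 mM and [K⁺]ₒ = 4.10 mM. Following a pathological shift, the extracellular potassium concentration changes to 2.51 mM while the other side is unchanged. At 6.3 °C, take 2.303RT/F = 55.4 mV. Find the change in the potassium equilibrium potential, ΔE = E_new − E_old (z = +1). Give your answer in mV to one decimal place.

-11.8 mV

E_old = (55.4/1)·log₁₀(4.10/97.8) = -76.32 mV
E_new = (55.4/1)·log₁₀(2.51/97.8) = -88.12 mV
ΔE = -88.12 − (-76.32) = -11.81 mV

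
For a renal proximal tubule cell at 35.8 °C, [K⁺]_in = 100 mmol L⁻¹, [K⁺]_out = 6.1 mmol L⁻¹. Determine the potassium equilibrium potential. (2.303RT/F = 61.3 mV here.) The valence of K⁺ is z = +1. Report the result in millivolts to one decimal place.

E = (61.3/z) · log₁₀([K⁺]_out/[K⁺]_in) with z = +1.
= (61.3/1) · log₁₀(6.1/100) = 61.30 · log₁₀(0.061)
= 61.30 · (-1.2147) = -74.46 mV

-74.5 mV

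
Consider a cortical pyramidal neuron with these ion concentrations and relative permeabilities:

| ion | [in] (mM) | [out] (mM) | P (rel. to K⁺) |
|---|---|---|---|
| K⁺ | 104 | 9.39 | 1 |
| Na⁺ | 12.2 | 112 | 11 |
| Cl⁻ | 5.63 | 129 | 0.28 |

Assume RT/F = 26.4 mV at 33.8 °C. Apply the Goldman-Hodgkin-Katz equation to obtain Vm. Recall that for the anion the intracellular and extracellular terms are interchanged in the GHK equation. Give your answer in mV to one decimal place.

Vm = 26.4 · ln[(Σ P·[cation]ₒ + Σ P·[anion]ᵢ) / (Σ P·[cation]ᵢ + Σ P·[anion]ₒ)]
Numerator = 1×9.39 + 11×112 + 0.28×5.63 = 1243
Denominator = 1×104 + 11×12.2 + 0.28×129 = 274.3
Vm = 26.4 · ln(4.5311) = 26.4 × (1.5110) = 39.89 mV

39.9 mV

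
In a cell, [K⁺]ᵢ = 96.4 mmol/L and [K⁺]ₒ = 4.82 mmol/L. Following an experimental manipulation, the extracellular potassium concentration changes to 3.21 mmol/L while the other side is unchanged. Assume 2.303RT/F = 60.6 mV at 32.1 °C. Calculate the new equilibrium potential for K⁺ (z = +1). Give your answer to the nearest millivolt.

-90 mV

After the shift: [K⁺]_out = 3.21, [K⁺]_in = 96.4 mmol/L.
E_new = (60.6/1)·log₁₀(3.21/96.4) = 60.60 · (-1.4776) = -89.54 mV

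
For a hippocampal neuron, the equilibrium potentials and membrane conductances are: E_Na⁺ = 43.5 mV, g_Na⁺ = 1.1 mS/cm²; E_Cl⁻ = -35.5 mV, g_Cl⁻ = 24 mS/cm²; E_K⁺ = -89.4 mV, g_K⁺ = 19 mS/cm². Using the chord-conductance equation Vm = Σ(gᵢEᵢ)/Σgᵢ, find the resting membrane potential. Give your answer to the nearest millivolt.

Σ gᵢEᵢ = 1.1·(43.5) + 24·(-35.5) + 19·(-89.4) = -2502.75
Σ gᵢ = 1.1 + 24 + 19 = 44.1
Vm = -2502.75 / 44.1 = -56.75 mV

-57 mV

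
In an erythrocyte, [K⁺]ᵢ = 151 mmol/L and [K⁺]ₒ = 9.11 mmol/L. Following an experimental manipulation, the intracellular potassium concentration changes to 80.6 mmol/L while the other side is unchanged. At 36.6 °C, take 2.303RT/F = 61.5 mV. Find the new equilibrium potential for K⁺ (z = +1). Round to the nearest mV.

-58 mV

After the shift: [K⁺]_out = 9.11, [K⁺]_in = 80.6 mmol/L.
E_new = (61.5/1)·log₁₀(9.11/80.6) = 61.50 · (-0.9468) = -58.23 mV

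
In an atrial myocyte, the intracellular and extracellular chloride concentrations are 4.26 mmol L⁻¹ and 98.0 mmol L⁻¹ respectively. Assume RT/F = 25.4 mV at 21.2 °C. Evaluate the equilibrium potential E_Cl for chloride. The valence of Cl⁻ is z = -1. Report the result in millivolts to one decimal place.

-79.6 mV

E = (25.4/z) · ln([Cl⁻]_out/[Cl⁻]_in) with z = -1.
For an anion, dividing by z = -1 reverses the sign.
= (25.4/-1) · ln(98.0/4.26) = -25.40 · ln(23)
= -25.40 · (3.1357) = -79.65 mV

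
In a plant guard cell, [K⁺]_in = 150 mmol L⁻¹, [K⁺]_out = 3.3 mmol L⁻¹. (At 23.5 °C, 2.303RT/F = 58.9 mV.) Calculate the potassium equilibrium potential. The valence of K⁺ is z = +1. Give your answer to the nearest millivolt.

E = (58.9/z) · log₁₀([K⁺]_out/[K⁺]_in) with z = +1.
= (58.9/1) · log₁₀(3.3/150) = 58.90 · log₁₀(0.022)
= 58.90 · (-1.6576) = -97.63 mV

-98 mV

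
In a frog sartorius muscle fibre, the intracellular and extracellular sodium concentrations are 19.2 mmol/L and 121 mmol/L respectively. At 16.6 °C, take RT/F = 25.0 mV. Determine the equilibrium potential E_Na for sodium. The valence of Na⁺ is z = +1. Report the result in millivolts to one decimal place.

46.0 mV

E = (25.0/z) · ln([Na⁺]_out/[Na⁺]_in) with z = +1.
= (25.0/1) · ln(121/19.2) = 25.00 · ln(6.302)
= 25.00 · (1.8409) = 46.02 mV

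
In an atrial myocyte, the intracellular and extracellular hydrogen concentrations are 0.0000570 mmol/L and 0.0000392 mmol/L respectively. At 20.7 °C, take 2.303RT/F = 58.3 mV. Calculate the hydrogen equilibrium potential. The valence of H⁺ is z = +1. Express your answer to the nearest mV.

-9 mV

E = (58.3/z) · log₁₀([H⁺]_out/[H⁺]_in) with z = +1.
= (58.3/1) · log₁₀(0.0000392/0.0000570) = 58.30 · log₁₀(0.6877)
= 58.30 · (-0.1626) = -9.48 mV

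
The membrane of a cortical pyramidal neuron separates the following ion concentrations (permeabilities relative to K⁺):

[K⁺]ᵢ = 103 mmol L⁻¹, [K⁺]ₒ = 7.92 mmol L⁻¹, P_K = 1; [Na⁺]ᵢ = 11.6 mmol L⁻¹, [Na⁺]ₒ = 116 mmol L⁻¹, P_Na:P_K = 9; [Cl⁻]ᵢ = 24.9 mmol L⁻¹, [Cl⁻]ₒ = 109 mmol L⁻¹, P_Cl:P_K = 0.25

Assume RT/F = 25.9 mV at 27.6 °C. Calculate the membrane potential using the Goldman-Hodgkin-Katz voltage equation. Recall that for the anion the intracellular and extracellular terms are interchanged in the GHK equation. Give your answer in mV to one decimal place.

Vm = 25.9 · ln[(Σ P·[cation]ₒ + Σ P·[anion]ᵢ) / (Σ P·[cation]ᵢ + Σ P·[anion]ₒ)]
Numerator = 1×7.92 + 9×116 + 0.25×24.9 = 1058
Denominator = 1×103 + 9×11.6 + 0.25×109 = 234.6
Vm = 25.9 · ln(4.5095) = 25.9 × (1.5062) = 39.01 mV

39.0 mV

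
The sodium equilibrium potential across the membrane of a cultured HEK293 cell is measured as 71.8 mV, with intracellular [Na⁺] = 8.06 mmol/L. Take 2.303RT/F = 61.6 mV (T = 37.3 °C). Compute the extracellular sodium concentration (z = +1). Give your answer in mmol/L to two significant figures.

Nernst: E = (61.6/1) · log₁₀([out]/[in]), so log₁₀([out]/[in]) = 71.8 × 1 / 61.6 = 1.1656.
[out]/[in] = 10^(1.1656) = 14.64.
[out] = 14.64 × 8.06 = 118 mmol/L.

120 mmol/L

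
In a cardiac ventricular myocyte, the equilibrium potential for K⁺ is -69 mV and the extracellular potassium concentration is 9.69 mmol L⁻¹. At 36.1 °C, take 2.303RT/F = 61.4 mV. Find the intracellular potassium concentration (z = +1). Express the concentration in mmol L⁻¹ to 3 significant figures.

129 mmol L⁻¹

Nernst: E = (61.4/1) · log₁₀([out]/[in]), so log₁₀([out]/[in]) = -69.0 × 1 / 61.4 = -1.1238.
[out]/[in] = 10^(-1.1238) = 0.0752.
[in] = 9.69 / 0.0752 = 128.9 mmol L⁻¹.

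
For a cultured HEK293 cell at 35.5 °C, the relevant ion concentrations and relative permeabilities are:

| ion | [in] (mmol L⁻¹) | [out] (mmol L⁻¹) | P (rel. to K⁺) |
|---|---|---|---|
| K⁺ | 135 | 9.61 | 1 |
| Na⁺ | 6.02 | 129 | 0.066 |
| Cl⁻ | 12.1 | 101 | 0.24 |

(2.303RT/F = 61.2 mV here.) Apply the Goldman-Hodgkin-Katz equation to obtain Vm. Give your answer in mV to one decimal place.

-53.9 mV

Vm = 61.2 · log₁₀[(Σ P·[cation]ₒ + Σ P·[anion]ᵢ) / (Σ P·[cation]ᵢ + Σ P·[anion]ₒ)]
Numerator = 1×9.61 + 0.066×129 + 0.24×12.1 = 21.03
Denominator = 1×135 + 0.066×6.02 + 0.24×101 = 159.6
Vm = 61.2 · log₁₀(0.13172) = 61.2 × (-0.8803) = -53.88 mV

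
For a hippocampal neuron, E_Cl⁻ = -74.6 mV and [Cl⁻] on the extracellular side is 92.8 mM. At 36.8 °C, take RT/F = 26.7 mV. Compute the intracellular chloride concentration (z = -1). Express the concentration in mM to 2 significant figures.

5.7 mM

Nernst: E = (26.7/-1) · ln([out]/[in]), so ln([out]/[in]) = -74.6 × -1 / 26.7 = 2.7940.
[out]/[in] = e^(2.7940) = 16.35.
[in] = 92.8 / 16.35 = 5.677 mM.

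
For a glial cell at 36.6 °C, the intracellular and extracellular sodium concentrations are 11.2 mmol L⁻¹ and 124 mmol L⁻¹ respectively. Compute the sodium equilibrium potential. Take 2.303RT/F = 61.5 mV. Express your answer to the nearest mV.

E = (61.5/z) · log₁₀([Na⁺]_out/[Na⁺]_in) with z = +1.
= (61.5/1) · log₁₀(124/11.2) = 61.50 · log₁₀(11.07)
= 61.50 · (1.0442) = 64.22 mV

64 mV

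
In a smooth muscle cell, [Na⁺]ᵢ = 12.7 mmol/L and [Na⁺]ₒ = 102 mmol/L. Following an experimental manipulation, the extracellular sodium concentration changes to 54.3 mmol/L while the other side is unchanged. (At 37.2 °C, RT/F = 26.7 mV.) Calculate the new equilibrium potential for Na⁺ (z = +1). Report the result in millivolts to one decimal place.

38.8 mV

After the shift: [Na⁺]_out = 54.3, [Na⁺]_in = 12.7 mmol/L.
E_new = (26.7/1)·ln(54.3/12.7) = 26.70 · (1.4529) = 38.79 mV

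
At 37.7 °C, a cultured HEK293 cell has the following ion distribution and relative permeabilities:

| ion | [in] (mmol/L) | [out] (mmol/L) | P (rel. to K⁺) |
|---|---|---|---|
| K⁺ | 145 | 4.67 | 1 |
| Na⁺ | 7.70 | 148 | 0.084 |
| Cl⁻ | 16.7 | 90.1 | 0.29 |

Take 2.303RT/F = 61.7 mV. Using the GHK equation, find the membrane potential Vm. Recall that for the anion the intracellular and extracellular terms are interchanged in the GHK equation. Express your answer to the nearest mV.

-55 mV

Vm = 61.7 · log₁₀[(Σ P·[cation]ₒ + Σ P·[anion]ᵢ) / (Σ P·[cation]ᵢ + Σ P·[anion]ₒ)]
Numerator = 1×4.67 + 0.084×148 + 0.29×16.7 = 21.95
Denominator = 1×145 + 0.084×7.70 + 0.29×90.1 = 171.8
Vm = 61.7 · log₁₀(0.12775) = 61.7 × (-0.8936) = -55.14 mV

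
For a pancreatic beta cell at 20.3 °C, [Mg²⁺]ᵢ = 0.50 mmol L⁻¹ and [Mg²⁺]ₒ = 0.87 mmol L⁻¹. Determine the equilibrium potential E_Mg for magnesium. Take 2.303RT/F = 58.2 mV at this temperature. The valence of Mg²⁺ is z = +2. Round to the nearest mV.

E = (58.2/z) · log₁₀([Mg²⁺]_out/[Mg²⁺]_in) with z = +2.
= (58.2/2) · log₁₀(0.87/0.50) = 29.10 · log₁₀(1.74)
= 29.10 · (0.2405) = 7.00 mV

7 mV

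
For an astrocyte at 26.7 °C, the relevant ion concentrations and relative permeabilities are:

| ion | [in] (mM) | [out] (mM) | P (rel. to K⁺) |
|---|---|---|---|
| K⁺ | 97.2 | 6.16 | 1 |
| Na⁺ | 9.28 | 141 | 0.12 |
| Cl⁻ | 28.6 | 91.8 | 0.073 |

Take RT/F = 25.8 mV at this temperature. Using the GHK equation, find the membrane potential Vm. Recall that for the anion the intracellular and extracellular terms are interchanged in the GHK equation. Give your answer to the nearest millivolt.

Vm = 25.8 · ln[(Σ P·[cation]ₒ + Σ P·[anion]ᵢ) / (Σ P·[cation]ᵢ + Σ P·[anion]ₒ)]
Numerator = 1×6.16 + 0.12×141 + 0.073×28.6 = 25.17
Denominator = 1×97.2 + 0.12×9.28 + 0.073×91.8 = 105
Vm = 25.8 · ln(0.23966) = 25.8 × (-1.4285) = -36.86 mV

-37 mV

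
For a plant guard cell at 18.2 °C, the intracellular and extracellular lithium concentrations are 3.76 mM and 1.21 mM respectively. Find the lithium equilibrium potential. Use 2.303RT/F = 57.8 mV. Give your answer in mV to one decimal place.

-28.5 mV

E = (57.8/z) · log₁₀([Li⁺]_out/[Li⁺]_in) with z = +1.
= (57.8/1) · log₁₀(1.21/3.76) = 57.80 · log₁₀(0.3218)
= 57.80 · (-0.4924) = -28.46 mV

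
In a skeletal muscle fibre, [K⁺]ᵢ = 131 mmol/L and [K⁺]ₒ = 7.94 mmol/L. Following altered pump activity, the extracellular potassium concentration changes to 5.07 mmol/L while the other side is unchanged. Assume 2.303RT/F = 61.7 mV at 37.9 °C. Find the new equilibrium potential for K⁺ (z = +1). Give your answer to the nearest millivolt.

After the shift: [K⁺]_out = 5.07, [K⁺]_in = 131 mmol/L.
E_new = (61.7/1)·log₁₀(5.07/131) = 61.70 · (-1.4123) = -87.14 mV

-87 mV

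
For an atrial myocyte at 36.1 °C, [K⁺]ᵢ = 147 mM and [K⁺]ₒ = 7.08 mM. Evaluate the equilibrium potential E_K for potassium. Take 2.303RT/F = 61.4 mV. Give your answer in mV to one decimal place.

-80.9 mV

E = (61.4/z) · log₁₀([K⁺]_out/[K⁺]_in) with z = +1.
= (61.4/1) · log₁₀(7.08/147) = 61.40 · log₁₀(0.04816)
= 61.40 · (-1.3173) = -80.88 mV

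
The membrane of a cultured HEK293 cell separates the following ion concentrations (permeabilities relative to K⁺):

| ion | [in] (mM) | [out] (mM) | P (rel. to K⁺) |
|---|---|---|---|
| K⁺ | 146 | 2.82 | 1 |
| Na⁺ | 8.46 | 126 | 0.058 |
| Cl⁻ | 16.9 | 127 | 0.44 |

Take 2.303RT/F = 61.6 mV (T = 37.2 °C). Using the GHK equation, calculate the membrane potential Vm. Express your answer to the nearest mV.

-65 mV

Vm = 61.6 · log₁₀[(Σ P·[cation]ₒ + Σ P·[anion]ᵢ) / (Σ P·[cation]ᵢ + Σ P·[anion]ₒ)]
Numerator = 1×2.82 + 0.058×126 + 0.44×16.9 = 17.56
Denominator = 1×146 + 0.058×8.46 + 0.44×127 = 202.4
Vm = 61.6 · log₁₀(0.086791) = 61.6 × (-1.0615) = -65.39 mV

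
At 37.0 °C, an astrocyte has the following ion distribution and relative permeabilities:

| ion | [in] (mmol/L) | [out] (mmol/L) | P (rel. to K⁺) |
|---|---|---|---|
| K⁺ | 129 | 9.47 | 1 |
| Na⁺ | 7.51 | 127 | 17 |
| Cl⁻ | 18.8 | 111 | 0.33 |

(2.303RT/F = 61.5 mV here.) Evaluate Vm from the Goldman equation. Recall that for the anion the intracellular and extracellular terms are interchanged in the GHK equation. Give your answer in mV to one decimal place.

53.5 mV

Vm = 61.5 · log₁₀[(Σ P·[cation]ₒ + Σ P·[anion]ᵢ) / (Σ P·[cation]ᵢ + Σ P·[anion]ₒ)]
Numerator = 1×9.47 + 17×127 + 0.33×18.8 = 2175
Denominator = 1×129 + 17×7.51 + 0.33×111 = 293.3
Vm = 61.5 · log₁₀(7.4145) = 61.5 × (0.8701) = 53.51 mV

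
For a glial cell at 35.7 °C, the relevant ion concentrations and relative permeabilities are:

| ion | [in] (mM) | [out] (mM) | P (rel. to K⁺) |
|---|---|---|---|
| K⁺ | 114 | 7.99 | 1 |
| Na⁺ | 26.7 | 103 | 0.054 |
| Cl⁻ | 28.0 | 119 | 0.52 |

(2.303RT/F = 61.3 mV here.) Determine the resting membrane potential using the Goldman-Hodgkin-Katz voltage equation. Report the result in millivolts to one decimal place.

Vm = 61.3 · log₁₀[(Σ P·[cation]ₒ + Σ P·[anion]ᵢ) / (Σ P·[cation]ᵢ + Σ P·[anion]ₒ)]
Numerator = 1×7.99 + 0.054×103 + 0.52×28.0 = 28.11
Denominator = 1×114 + 0.054×26.7 + 0.52×119 = 177.3
Vm = 61.3 · log₁₀(0.15854) = 61.3 × (-0.7999) = -49.03 mV

-49.0 mV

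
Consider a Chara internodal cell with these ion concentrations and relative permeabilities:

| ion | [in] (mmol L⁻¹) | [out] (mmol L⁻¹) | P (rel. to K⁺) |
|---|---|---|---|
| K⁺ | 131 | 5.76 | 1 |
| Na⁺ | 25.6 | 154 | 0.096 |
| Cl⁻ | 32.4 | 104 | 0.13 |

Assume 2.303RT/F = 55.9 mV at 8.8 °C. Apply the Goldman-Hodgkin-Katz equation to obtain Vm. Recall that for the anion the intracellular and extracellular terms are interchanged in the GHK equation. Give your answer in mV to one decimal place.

Vm = 55.9 · log₁₀[(Σ P·[cation]ₒ + Σ P·[anion]ᵢ) / (Σ P·[cation]ᵢ + Σ P·[anion]ₒ)]
Numerator = 1×5.76 + 0.096×154 + 0.13×32.4 = 24.76
Denominator = 1×131 + 0.096×25.6 + 0.13×104 = 147
Vm = 55.9 · log₁₀(0.16843) = 55.9 × (-0.7736) = -43.24 mV

-43.2 mV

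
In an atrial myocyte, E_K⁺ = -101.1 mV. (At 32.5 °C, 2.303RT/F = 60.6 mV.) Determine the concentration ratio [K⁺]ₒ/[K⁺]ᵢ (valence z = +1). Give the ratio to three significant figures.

0.0215

log₁₀([out]/[in]) = E·z/(60.6) = -101.1 × 1 / 60.6 = -1.6683
[out]/[in] = 10^(-1.6683) = 0.02146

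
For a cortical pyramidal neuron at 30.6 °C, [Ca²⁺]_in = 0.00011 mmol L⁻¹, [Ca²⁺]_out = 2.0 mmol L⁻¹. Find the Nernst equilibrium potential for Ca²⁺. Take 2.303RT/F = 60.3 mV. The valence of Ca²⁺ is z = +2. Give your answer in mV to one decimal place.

E = (60.3/z) · log₁₀([Ca²⁺]_out/[Ca²⁺]_in) with z = +2.
= (60.3/2) · log₁₀(2.0/0.00011) = 30.15 · log₁₀(1.818e+04)
= 30.15 · (4.2596) = 128.43 mV

128.4 mV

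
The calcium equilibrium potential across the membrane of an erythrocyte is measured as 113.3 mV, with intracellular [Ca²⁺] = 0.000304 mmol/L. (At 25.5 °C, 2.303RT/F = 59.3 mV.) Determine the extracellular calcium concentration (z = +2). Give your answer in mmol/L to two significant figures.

2.0 mmol/L

Nernst: E = (59.3/2) · log₁₀([out]/[in]), so log₁₀([out]/[in]) = 113.3 × 2 / 59.3 = 3.8212.
[out]/[in] = 10^(3.8212) = 6626.
[out] = 6626 × 0.000304 = 2.014 mmol/L.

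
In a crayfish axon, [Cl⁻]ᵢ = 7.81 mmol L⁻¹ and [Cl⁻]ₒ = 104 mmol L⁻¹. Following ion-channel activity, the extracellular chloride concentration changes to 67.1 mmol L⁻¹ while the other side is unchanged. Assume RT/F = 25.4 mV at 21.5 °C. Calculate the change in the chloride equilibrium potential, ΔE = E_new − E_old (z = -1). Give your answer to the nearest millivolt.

E_old = (25.4/-1)·ln(104/7.81) = -65.76 mV
E_new = (25.4/-1)·ln(67.1/7.81) = -54.63 mV
ΔE = -54.63 − (-65.76) = 11.13 mV

11 mV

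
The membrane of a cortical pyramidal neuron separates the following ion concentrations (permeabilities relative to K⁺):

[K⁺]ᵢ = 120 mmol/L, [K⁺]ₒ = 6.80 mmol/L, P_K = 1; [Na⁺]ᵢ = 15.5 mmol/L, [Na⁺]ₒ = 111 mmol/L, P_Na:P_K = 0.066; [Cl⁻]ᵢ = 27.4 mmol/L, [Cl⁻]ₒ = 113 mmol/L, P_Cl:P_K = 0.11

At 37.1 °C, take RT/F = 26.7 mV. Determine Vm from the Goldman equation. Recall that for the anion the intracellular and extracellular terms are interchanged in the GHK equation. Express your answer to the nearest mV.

-55 mV

Vm = 26.7 · ln[(Σ P·[cation]ₒ + Σ P·[anion]ᵢ) / (Σ P·[cation]ᵢ + Σ P·[anion]ₒ)]
Numerator = 1×6.80 + 0.066×111 + 0.11×27.4 = 17.14
Denominator = 1×120 + 0.066×15.5 + 0.11×113 = 133.5
Vm = 26.7 · ln(0.12843) = 26.7 × (-2.0523) = -54.80 mV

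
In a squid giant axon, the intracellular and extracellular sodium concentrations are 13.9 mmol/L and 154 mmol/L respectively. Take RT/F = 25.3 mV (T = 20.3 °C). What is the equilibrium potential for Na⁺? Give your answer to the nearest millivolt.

61 mV

E = (25.3/z) · ln([Na⁺]_out/[Na⁺]_in) with z = +1.
= (25.3/1) · ln(154/13.9) = 25.30 · ln(11.08)
= 25.30 · (2.4051) = 60.85 mV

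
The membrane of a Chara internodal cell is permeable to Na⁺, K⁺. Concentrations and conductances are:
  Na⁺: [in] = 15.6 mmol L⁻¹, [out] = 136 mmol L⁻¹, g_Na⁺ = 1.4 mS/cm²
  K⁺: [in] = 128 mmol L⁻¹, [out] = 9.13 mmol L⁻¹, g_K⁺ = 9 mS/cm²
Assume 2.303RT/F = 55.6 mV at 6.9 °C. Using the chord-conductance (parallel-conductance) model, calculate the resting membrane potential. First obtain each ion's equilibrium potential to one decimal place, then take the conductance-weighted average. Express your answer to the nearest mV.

-48 mV

E_Na⁺ = (55.6/1)·log₁₀(136/15.6) = 52.3 mV
E_K⁺ = (55.6/1)·log₁₀(9.13/128) = -63.8 mV
Vm = (Σ gᵢEᵢ)/(Σ gᵢ) = (1.4·52.3 + 9·-63.8) / (1.4 + 9)
= -500.98 / 10.4 = -48.17 mV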